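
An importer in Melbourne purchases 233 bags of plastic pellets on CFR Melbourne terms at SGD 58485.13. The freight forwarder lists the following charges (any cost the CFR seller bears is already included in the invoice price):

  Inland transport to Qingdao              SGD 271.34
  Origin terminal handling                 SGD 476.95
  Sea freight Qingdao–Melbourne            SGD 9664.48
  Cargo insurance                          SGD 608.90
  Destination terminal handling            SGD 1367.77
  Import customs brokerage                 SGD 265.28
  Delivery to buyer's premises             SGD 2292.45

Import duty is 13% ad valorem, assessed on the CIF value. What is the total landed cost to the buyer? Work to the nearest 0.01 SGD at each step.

CFR: the seller pays costs through ocean freight to the destination port, but not insurance.
Already in the invoice (seller's account under CFR): inland to port, origin terminal, freight — exclude.
CIF value = CFR price + insurance = 58485.13 + 608.90 = 59094.03
Import duty = 59094.03 × 13% = 7682.22
Buyer bears: insurance 608.90 + destination terminal 1367.77 + brokerage 265.28 + delivery 2292.45 + duty 7682.22 = 12216.62
Landed cost = invoice 58485.13 + 12216.62 = 70701.75

Total landed cost: SGD 70701.75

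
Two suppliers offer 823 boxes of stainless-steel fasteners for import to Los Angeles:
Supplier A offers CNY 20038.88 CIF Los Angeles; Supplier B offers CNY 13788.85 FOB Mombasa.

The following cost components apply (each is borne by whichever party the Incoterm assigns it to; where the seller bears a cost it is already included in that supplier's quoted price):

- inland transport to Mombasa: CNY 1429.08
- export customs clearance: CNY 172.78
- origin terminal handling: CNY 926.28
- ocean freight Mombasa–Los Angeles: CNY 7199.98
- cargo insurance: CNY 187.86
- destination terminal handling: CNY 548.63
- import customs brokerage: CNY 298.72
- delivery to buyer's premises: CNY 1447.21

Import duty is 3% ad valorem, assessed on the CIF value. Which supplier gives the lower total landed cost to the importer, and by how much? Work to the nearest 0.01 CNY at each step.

Supplier A is cheaper by CNY 1171.94

Supplier A (CIF):
The CIF price already equals the CIF value: 20038.88
Import duty = 20038.88 × 3% = 601.17
Buyer bears (A): 548.63 + 298.72 + 1447.21 = 2294.56
Landed cost (A) = invoice 20038.88 + 2294.56 + duty 601.17 = 22934.61
Supplier B (FOB):
CIF value = FOB price + freight + insurance = 13788.85 + 7199.98 + 187.86 = 21176.69
Import duty = 21176.69 × 3% = 635.30
Buyer bears (B): 7199.98 + 187.86 + 548.63 + 298.72 + 1447.21 = 9682.40
Landed cost (B) = invoice 13788.85 + 9682.40 + duty 635.30 = 24106.55
Difference = |22934.61 − 24106.55| = 1171.94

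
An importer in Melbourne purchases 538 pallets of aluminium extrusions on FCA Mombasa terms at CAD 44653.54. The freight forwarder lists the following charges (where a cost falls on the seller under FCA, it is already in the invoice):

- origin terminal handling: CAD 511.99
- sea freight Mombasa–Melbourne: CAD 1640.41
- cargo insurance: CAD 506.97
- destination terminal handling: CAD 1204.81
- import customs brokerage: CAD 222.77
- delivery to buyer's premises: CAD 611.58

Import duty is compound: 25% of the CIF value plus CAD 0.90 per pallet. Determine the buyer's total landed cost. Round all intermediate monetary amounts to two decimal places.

FCA: the seller delivers export-cleared goods to the carrier; the buyer bears costs from that point.
CIF value = FCA price + origin terminal + freight + insurance = 44653.54 + 511.99 + 1640.41 + 506.97 = 47312.91
Ad valorem component: 47312.91 × 25% = 11828.23
Specific component: 538 × 0.90 = 484.20
Import duty = 11828.23 + 484.20 = 12312.43
Buyer bears: origin terminal 511.99 + freight 1640.41 + insurance 506.97 + destination terminal 1204.81 + brokerage 222.77 + delivery 611.58 + duty 12312.43 = 17010.96
Landed cost = invoice 44653.54 + 17010.96 = 61664.50

Total landed cost: CAD 61664.50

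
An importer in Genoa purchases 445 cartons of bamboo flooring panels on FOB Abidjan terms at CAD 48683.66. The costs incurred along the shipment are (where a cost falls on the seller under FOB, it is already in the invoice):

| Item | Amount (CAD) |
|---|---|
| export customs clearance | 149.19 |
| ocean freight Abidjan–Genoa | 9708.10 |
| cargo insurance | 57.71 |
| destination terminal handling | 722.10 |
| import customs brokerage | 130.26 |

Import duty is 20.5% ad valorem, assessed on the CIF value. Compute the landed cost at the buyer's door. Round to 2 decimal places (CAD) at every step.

Total landed cost: CAD 71283.97

FOB: the seller bears costs until goods are on board at the origin port; the buyer bears freight, insurance and all costs thereafter.
Already in the invoice (seller's account under FOB): export clearance — exclude.
CIF value = FOB price + freight + insurance = 48683.66 + 9708.10 + 57.71 = 58449.47
Import duty = 58449.47 × 20.5% = 11982.14
Buyer bears: freight 9708.10 + insurance 57.71 + destination terminal 722.10 + brokerage 130.26 + duty 11982.14 = 22600.31
Landed cost = invoice 48683.66 + 22600.31 = 71283.97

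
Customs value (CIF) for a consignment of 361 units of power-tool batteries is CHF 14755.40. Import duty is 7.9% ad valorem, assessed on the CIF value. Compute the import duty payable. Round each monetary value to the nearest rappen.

Import duty = 14755.40 × 7.9% = 1165.68

Import duty: CHF 1165.68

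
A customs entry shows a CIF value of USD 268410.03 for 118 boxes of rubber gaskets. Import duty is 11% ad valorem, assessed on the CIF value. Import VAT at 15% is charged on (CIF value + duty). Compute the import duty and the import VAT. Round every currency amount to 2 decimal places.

Import duty: USD 29525.10; import VAT: USD 44690.27

Import duty = 268410.03 × 11% = 29525.10
VAT base = CIF + duty = 268410.03 + 29525.10 = 297935.13
Import VAT = 297935.13 × 15% = 44690.27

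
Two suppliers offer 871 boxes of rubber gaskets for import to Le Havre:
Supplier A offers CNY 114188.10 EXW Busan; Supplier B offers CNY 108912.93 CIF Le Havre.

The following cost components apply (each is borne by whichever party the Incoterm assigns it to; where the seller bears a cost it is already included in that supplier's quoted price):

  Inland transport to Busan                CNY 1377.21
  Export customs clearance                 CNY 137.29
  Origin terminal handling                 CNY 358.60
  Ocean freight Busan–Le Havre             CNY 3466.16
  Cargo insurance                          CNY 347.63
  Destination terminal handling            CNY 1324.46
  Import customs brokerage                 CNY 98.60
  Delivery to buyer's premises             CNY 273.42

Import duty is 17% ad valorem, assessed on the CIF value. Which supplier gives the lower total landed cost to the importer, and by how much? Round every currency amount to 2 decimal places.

Supplier B is cheaper by CNY 12825.61

Supplier A (EXW):
CIF value = EXW price + inland to port + export clearance + origin terminal + freight + insurance = 114188.10 + 1377.21 + 137.29 + 358.60 + 3466.16 + 347.63 = 119874.99
Import duty = 119874.99 × 17% = 20378.75
Buyer bears (A): 1377.21 + 137.29 + 358.60 + 3466.16 + 347.63 + 1324.46 + 98.60 + 273.42 = 7383.37
Landed cost (A) = invoice 114188.10 + 7383.37 + duty 20378.75 = 141950.22
Supplier B (CIF):
The CIF price already equals the CIF value: 108912.93
Import duty = 108912.93 × 17% = 18515.20
Buyer bears (B): 1324.46 + 98.60 + 273.42 = 1696.48
Landed cost (B) = invoice 108912.93 + 1696.48 + duty 18515.20 = 129124.61
Difference = |141950.22 − 129124.61| = 12825.61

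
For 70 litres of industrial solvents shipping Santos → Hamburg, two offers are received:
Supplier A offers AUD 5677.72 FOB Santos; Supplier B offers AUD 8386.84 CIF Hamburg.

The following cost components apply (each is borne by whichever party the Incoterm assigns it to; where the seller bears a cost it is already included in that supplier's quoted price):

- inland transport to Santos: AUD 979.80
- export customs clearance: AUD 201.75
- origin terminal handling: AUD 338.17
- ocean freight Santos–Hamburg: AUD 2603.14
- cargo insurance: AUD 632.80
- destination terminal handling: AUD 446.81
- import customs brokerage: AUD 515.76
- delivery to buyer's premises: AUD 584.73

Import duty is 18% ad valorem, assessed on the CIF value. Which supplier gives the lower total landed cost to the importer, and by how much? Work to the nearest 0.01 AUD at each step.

Supplier B is cheaper by AUD 621.65

Supplier A (FOB):
CIF value = FOB price + freight + insurance = 5677.72 + 2603.14 + 632.80 = 8913.66
Import duty = 8913.66 × 18% = 1604.46
Buyer bears (A): 2603.14 + 632.80 + 446.81 + 515.76 + 584.73 = 4783.24
Landed cost (A) = invoice 5677.72 + 4783.24 + duty 1604.46 = 12065.42
Supplier B (CIF):
The CIF price already equals the CIF value: 8386.84
Import duty = 8386.84 × 18% = 1509.63
Buyer bears (B): 446.81 + 515.76 + 584.73 = 1547.30
Landed cost (B) = invoice 8386.84 + 1547.30 + duty 1509.63 = 11443.77
Difference = |12065.42 − 11443.77| = 621.65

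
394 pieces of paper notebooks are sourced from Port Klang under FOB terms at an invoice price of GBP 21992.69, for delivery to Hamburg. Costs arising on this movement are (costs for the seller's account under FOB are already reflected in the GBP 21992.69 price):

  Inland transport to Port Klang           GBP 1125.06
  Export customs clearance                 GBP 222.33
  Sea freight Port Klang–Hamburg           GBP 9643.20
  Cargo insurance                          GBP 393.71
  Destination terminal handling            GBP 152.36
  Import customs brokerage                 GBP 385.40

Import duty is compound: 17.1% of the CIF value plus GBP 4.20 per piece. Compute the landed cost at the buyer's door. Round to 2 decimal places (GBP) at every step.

FOB: the seller bears costs until goods are on board at the origin port; the buyer bears freight, insurance and all costs thereafter.
Already in the invoice (seller's account under FOB): inland to port, export clearance — exclude.
CIF value = FOB price + freight + insurance = 21992.69 + 9643.20 + 393.71 = 32029.60
Ad valorem component: 32029.60 × 17.1% = 5477.06
Specific component: 394 × 4.20 = 1654.80
Import duty = 5477.06 + 1654.80 = 7131.86
Buyer bears: freight 9643.20 + insurance 393.71 + destination terminal 152.36 + brokerage 385.40 + duty 7131.86 = 17706.53
Landed cost = invoice 21992.69 + 17706.53 = 39699.22

Total landed cost: GBP 39699.22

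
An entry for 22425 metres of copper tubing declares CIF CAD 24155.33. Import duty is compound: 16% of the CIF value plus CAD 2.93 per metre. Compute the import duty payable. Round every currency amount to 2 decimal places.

Import duty: CAD 69570.10

Ad valorem component: 24155.33 × 16% = 3864.85
Specific component: 22425 × 2.93 = 65705.25
Import duty = 3864.85 + 65705.25 = 69570.10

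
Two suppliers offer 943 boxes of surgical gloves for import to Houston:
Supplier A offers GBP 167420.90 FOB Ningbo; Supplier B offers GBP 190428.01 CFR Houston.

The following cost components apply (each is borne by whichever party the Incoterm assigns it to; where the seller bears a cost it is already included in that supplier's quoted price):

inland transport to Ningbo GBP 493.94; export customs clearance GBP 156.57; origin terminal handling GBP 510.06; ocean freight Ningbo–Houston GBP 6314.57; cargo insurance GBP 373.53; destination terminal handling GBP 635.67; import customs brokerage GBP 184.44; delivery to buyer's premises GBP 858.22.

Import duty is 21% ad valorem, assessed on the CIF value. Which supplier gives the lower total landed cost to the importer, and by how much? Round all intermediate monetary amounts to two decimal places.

Supplier A is cheaper by GBP 20197.97

Supplier A (FOB):
CIF value = FOB price + freight + insurance = 167420.90 + 6314.57 + 373.53 = 174109.00
Import duty = 174109.00 × 21% = 36562.89
Buyer bears (A): 6314.57 + 373.53 + 635.67 + 184.44 + 858.22 = 8366.43
Landed cost (A) = invoice 167420.90 + 8366.43 + duty 36562.89 = 212350.22
Supplier B (CFR):
CIF value = CFR price + insurance = 190428.01 + 373.53 = 190801.54
Import duty = 190801.54 × 21% = 40068.32
Buyer bears (B): 373.53 + 635.67 + 184.44 + 858.22 = 2051.86
Landed cost (B) = invoice 190428.01 + 2051.86 + duty 40068.32 = 232548.19
Difference = |212350.22 − 232548.19| = 20197.97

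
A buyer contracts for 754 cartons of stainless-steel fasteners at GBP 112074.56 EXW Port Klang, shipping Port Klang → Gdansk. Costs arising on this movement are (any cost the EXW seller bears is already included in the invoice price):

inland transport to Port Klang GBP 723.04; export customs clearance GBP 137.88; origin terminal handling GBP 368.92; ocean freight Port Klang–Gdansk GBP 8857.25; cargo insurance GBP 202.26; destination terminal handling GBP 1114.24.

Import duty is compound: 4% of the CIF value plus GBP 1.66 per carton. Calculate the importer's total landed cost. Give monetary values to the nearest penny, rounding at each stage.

Total landed cost: GBP 129624.35

EXW: the seller makes goods available at their premises; the buyer bears all onward costs.
CIF value = EXW price + inland to port + export clearance + origin terminal + freight + insurance = 112074.56 + 723.04 + 137.88 + 368.92 + 8857.25 + 202.26 = 122363.91
Ad valorem component: 122363.91 × 4% = 4894.56
Specific component: 754 × 1.66 = 1251.64
Import duty = 4894.56 + 1251.64 = 6146.20
Buyer bears: inland to port 723.04 + export clearance 137.88 + origin terminal 368.92 + freight 8857.25 + insurance 202.26 + destination terminal 1114.24 + duty 6146.20 = 17549.79
Landed cost = invoice 112074.56 + 17549.79 = 129624.35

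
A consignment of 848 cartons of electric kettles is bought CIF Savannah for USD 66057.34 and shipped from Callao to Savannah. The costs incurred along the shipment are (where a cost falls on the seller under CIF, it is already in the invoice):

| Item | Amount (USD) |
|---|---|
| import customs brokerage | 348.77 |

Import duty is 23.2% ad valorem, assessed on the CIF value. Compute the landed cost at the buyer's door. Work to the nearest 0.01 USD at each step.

Total landed cost: USD 81731.41

CIF: the seller pays costs through ocean freight and marine insurance to the destination port.
The CIF price already equals the CIF value: 66057.34
Import duty = 66057.34 × 23.2% = 15325.30
Buyer bears: brokerage 348.77 + duty 15325.30 = 15674.07
Landed cost = invoice 66057.34 + 15674.07 = 81731.41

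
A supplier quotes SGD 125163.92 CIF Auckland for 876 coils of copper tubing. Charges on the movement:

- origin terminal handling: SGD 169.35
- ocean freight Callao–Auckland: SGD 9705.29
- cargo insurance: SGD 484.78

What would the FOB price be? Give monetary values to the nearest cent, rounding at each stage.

Not relevant to the conversion: origin terminal — on the seller under both CIF and FOB; already in the CIF price and stays in the FOB price.
From CIF to FOB, the seller no longer bears: freight, insurance.
FOB price = 125163.92 − 9705.29 − 484.78 = 114973.85

FOB price: SGD 114973.85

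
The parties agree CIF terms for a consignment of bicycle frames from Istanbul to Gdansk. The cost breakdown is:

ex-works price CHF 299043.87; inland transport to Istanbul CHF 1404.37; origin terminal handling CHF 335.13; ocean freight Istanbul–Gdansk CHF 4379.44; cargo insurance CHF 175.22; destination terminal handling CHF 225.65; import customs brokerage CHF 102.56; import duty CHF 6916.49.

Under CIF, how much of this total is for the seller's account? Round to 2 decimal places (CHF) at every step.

Seller's account: CHF 305338.03

CIF: the seller pays costs through ocean freight and marine insurance to the destination port.
Seller's account: goods 299043.87 + inland to port 1404.37 + origin terminal 335.13 + freight 4379.44 + insurance 175.22 = 305338.03
Buyer's account: destination terminal 225.65 + brokerage 102.56 + duty 6916.49 = 7244.70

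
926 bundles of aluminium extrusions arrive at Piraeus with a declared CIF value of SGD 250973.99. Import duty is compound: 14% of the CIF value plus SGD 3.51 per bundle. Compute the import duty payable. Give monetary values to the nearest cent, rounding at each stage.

Import duty: SGD 38386.62

Ad valorem component: 250973.99 × 14% = 35136.36
Specific component: 926 × 3.51 = 3250.26
Import duty = 35136.36 + 3250.26 = 38386.62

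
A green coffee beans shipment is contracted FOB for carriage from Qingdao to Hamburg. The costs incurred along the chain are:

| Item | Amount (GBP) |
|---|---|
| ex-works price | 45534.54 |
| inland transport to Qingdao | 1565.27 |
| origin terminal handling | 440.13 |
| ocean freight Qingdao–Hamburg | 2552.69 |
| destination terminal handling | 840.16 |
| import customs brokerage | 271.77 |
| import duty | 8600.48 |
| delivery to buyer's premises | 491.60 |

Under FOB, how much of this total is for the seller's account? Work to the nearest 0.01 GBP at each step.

Seller's account: GBP 47539.94

FOB: the seller bears costs until goods are on board at the origin port; the buyer bears freight, insurance and all costs thereafter.
Seller's account: goods 45534.54 + inland to port 1565.27 + origin terminal 440.13 = 47539.94
Buyer's account: freight 2552.69 + destination terminal 840.16 + brokerage 271.77 + duty 8600.48 + delivery 491.60 = 12756.70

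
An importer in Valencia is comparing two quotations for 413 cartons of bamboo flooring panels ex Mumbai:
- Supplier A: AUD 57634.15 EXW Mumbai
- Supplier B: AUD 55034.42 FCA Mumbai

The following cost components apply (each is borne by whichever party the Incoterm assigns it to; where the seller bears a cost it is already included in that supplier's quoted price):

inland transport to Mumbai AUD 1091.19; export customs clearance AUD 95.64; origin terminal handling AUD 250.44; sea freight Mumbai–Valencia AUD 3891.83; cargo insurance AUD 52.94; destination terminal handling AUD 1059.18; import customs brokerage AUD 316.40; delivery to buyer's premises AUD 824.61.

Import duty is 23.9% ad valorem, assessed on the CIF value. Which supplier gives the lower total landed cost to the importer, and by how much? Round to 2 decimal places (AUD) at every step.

Supplier B is cheaper by AUD 4691.55

Supplier A (EXW):
CIF value = EXW price + inland to port + export clearance + origin terminal + freight + insurance = 57634.15 + 1091.19 + 95.64 + 250.44 + 3891.83 + 52.94 = 63016.19
Import duty = 63016.19 × 23.9% = 15060.87
Buyer bears (A): 1091.19 + 95.64 + 250.44 + 3891.83 + 52.94 + 1059.18 + 316.40 + 824.61 = 7582.23
Landed cost (A) = invoice 57634.15 + 7582.23 + duty 15060.87 = 80277.25
Supplier B (FCA):
CIF value = FCA price + origin terminal + freight + insurance = 55034.42 + 250.44 + 3891.83 + 52.94 = 59229.63
Import duty = 59229.63 × 23.9% = 14155.88
Buyer bears (B): 250.44 + 3891.83 + 52.94 + 1059.18 + 316.40 + 824.61 = 6395.40
Landed cost (B) = invoice 55034.42 + 6395.40 + duty 14155.88 = 75585.70
Difference = |80277.25 − 75585.70| = 4691.55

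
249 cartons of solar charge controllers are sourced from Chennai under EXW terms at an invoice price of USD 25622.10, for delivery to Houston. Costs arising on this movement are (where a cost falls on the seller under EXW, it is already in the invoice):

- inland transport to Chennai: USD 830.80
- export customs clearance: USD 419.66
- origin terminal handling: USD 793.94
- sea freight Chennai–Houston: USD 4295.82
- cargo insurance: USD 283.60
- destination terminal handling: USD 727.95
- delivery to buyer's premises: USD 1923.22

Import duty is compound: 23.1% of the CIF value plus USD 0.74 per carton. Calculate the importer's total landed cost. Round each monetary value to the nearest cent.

EXW: the seller makes goods available at their premises; the buyer bears all onward costs.
CIF value = EXW price + inland to port + export clearance + origin terminal + freight + insurance = 25622.10 + 830.80 + 419.66 + 793.94 + 4295.82 + 283.60 = 32245.92
Ad valorem component: 32245.92 × 23.1% = 7448.81
Specific component: 249 × 0.74 = 184.26
Import duty = 7448.81 + 184.26 = 7633.07
Buyer bears: inland to port 830.80 + export clearance 419.66 + origin terminal 793.94 + freight 4295.82 + insurance 283.60 + destination terminal 727.95 + delivery 1923.22 + duty 7633.07 = 16908.06
Landed cost = invoice 25622.10 + 16908.06 = 42530.16

Total landed cost: USD 42530.16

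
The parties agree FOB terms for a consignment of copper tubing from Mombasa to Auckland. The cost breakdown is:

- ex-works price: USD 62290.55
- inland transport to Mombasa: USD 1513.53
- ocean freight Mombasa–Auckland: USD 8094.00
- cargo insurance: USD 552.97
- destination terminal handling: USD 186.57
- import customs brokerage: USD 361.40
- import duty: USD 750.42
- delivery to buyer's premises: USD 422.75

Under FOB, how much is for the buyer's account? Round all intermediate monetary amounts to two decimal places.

Buyer's account: USD 10368.11

FOB: the seller bears costs until goods are on board at the origin port; the buyer bears freight, insurance and all costs thereafter.
Seller's account: goods 62290.55 + inland to port 1513.53 = 63804.08
Buyer's account: freight 8094.00 + insurance 552.97 + destination terminal 186.57 + brokerage 361.40 + duty 750.42 + delivery 422.75 = 10368.11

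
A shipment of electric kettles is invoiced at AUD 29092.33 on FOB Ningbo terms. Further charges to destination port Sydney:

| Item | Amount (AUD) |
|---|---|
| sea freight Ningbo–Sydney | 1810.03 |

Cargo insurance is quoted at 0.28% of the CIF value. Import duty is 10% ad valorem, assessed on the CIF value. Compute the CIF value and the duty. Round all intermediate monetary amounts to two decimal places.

Let C be the CIF value. C = FOB price + freight + 0.28% × C
C − 0.28% × C = 29092.33 + 1810.03
0.9972 × C = 30902.36
C = 30902.36 / 0.9972 = 30989.13
Insurance premium = 0.28% × 30989.13 = 86.77
Import duty = 30989.13 × 10% = 3098.91

CIF value: AUD 30989.13; import duty: AUD 3098.91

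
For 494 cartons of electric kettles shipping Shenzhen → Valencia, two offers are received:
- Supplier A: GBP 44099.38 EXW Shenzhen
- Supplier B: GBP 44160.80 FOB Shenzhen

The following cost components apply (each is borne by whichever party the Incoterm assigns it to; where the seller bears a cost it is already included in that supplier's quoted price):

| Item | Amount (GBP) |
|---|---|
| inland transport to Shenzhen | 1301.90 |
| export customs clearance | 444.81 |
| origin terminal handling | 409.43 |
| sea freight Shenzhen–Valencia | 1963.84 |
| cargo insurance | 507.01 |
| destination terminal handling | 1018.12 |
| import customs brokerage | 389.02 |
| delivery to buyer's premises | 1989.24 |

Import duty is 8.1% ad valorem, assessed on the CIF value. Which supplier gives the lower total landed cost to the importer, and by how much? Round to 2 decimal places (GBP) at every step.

Supplier B is cheaper by GBP 2264.40

Supplier A (EXW):
CIF value = EXW price + inland to port + export clearance + origin terminal + freight + insurance = 44099.38 + 1301.90 + 444.81 + 409.43 + 1963.84 + 507.01 = 48726.37
Import duty = 48726.37 × 8.1% = 3946.84
Buyer bears (A): 1301.90 + 444.81 + 409.43 + 1963.84 + 507.01 + 1018.12 + 389.02 + 1989.24 = 8023.37
Landed cost (A) = invoice 44099.38 + 8023.37 + duty 3946.84 = 56069.59
Supplier B (FOB):
CIF value = FOB price + freight + insurance = 44160.80 + 1963.84 + 507.01 = 46631.65
Import duty = 46631.65 × 8.1% = 3777.16
Buyer bears (B): 1963.84 + 507.01 + 1018.12 + 389.02 + 1989.24 = 5867.23
Landed cost (B) = invoice 44160.80 + 5867.23 + duty 3777.16 = 53805.19
Difference = |56069.59 − 53805.19| = 2264.40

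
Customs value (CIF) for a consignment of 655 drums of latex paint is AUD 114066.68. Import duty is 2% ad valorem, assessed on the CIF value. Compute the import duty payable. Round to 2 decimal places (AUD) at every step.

Import duty: AUD 2281.33

Import duty = 114066.68 × 2% = 2281.33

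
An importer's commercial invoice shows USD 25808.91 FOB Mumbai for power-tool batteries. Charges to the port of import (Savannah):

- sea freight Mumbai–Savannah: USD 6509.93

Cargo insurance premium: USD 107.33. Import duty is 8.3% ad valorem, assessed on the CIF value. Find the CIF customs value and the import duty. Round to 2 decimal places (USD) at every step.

CIF = FOB price + freight + insurance
CIF = 25808.91 + 6509.93 + 107.33 = 32426.17
Import duty = 32426.17 × 8.3% = 2691.37

CIF value: USD 32426.17; import duty: USD 2691.37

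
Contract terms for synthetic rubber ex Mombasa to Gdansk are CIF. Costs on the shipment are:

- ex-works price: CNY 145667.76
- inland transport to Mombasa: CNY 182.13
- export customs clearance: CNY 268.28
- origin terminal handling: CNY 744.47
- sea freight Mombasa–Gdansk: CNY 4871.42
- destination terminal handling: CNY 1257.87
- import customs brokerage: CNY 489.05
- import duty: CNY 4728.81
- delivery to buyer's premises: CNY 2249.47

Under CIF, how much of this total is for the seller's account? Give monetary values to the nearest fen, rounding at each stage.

CIF: the seller pays costs through ocean freight and marine insurance to the destination port.
Seller's account: goods 145667.76 + inland to port 182.13 + export clearance 268.28 + origin terminal 744.47 + freight 4871.42 = 151734.06
Buyer's account: destination terminal 1257.87 + brokerage 489.05 + duty 4728.81 + delivery 2249.47 = 8725.20

Seller's account: CNY 151734.06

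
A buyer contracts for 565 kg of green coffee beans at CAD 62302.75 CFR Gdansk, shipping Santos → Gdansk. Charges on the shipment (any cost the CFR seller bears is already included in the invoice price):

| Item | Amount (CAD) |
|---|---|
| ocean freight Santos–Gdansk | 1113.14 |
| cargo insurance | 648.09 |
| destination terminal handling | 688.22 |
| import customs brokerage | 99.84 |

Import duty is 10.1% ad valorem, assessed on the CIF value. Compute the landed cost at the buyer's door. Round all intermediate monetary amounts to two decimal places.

Total landed cost: CAD 70096.93

CFR: the seller pays costs through ocean freight to the destination port, but not insurance.
Already in the invoice (seller's account under CFR): freight — exclude.
CIF value = CFR price + insurance = 62302.75 + 648.09 = 62950.84
Import duty = 62950.84 × 10.1% = 6358.03
Buyer bears: insurance 648.09 + destination terminal 688.22 + brokerage 99.84 + duty 6358.03 = 7794.18
Landed cost = invoice 62302.75 + 7794.18 = 70096.93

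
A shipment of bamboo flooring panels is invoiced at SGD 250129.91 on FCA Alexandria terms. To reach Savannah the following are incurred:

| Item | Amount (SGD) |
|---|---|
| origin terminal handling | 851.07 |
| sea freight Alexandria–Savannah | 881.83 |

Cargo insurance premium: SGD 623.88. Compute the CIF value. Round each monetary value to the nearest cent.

CIF value: SGD 252486.69

CIF = FCA price + pre-shipment costs + freight + insurance
CIF = 250129.91 + 851.07 + 881.83 + 623.88 = 252486.69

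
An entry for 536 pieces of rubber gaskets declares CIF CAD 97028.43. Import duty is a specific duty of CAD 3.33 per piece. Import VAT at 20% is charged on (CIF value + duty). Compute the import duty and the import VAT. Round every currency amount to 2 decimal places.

Import duty = 536 × 3.33 = 1784.88
VAT base = CIF + duty = 97028.43 + 1784.88 = 98813.31
Import VAT = 98813.31 × 20% = 19762.66

Import duty: CAD 1784.88; import VAT: CAD 19762.66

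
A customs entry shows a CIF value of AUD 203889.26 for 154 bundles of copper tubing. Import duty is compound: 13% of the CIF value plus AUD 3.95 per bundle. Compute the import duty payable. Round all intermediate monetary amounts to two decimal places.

Ad valorem component: 203889.26 × 13% = 26505.60
Specific component: 154 × 3.95 = 608.30
Import duty = 26505.60 + 608.30 = 27113.90

Import duty: AUD 27113.90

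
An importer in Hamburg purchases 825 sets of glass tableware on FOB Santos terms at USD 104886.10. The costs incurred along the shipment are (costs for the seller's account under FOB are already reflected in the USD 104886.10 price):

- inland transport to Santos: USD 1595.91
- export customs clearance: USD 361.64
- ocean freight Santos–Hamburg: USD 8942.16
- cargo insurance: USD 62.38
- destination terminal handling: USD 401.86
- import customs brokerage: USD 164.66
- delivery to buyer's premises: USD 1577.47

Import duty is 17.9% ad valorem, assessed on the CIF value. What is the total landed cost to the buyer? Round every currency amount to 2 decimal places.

FOB: the seller bears costs until goods are on board at the origin port; the buyer bears freight, insurance and all costs thereafter.
Already in the invoice (seller's account under FOB): inland to port, export clearance — exclude.
CIF value = FOB price + freight + insurance = 104886.10 + 8942.16 + 62.38 = 113890.64
Import duty = 113890.64 × 17.9% = 20386.42
Buyer bears: freight 8942.16 + insurance 62.38 + destination terminal 401.86 + brokerage 164.66 + delivery 1577.47 + duty 20386.42 = 31534.95
Landed cost = invoice 104886.10 + 31534.95 = 136421.05

Total landed cost: USD 136421.05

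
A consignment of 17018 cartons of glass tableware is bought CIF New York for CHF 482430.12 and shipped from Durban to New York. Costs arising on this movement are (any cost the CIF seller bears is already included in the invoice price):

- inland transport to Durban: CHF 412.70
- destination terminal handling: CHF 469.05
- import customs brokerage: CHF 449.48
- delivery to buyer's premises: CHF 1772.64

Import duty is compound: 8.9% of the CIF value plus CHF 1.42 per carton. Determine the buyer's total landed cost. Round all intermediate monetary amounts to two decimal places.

Total landed cost: CHF 552223.13

CIF: the seller pays costs through ocean freight and marine insurance to the destination port.
Already in the invoice (seller's account under CIF): inland to port — exclude.
The CIF price already equals the CIF value: 482430.12
Ad valorem component: 482430.12 × 8.9% = 42936.28
Specific component: 17018 × 1.42 = 24165.56
Import duty = 42936.28 + 24165.56 = 67101.84
Buyer bears: destination terminal 469.05 + brokerage 449.48 + delivery 1772.64 + duty 67101.84 = 69793.01
Landed cost = invoice 482430.12 + 69793.01 = 552223.13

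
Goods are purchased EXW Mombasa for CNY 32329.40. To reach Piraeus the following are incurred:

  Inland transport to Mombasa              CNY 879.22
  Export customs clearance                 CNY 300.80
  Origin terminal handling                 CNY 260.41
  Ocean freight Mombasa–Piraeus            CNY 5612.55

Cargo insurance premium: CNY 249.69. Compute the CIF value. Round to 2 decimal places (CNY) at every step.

CIF value: CNY 39632.07

CIF = EXW price + pre-shipment costs + freight + insurance
CIF = 32329.40 + 879.22 + 300.80 + 260.41 + 5612.55 + 249.69 = 39632.07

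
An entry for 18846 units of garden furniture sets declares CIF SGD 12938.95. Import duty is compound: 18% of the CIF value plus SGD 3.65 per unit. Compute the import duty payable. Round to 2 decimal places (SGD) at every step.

Import duty: SGD 71116.91

Ad valorem component: 12938.95 × 18% = 2329.01
Specific component: 18846 × 3.65 = 68787.90
Import duty = 2329.01 + 68787.90 = 71116.91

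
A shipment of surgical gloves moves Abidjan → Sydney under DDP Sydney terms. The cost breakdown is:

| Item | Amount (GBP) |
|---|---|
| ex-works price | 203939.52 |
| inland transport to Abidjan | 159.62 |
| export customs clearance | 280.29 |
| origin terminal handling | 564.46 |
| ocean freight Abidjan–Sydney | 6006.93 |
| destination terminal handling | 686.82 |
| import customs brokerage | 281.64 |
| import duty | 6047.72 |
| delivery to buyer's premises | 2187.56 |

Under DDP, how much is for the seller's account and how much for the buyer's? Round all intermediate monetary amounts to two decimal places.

Seller: GBP 220154.56; buyer: GBP 0.00

DDP: the seller bears all costs including import duty.
Seller's account: goods 203939.52 + inland to port 159.62 + export clearance 280.29 + origin terminal 564.46 + freight 6006.93 + destination terminal 686.82 + brokerage 281.64 + duty 6047.72 + delivery 2187.56 = 220154.56
Buyer's account: 0.00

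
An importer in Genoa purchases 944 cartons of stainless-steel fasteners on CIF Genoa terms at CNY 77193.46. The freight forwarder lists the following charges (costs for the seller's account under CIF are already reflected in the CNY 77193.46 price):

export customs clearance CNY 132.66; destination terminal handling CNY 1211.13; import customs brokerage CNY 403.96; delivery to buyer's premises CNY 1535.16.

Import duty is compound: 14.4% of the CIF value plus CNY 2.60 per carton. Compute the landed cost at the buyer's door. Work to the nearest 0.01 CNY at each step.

Total landed cost: CNY 93913.97

CIF: the seller pays costs through ocean freight and marine insurance to the destination port.
Already in the invoice (seller's account under CIF): export clearance — exclude.
The CIF price already equals the CIF value: 77193.46
Ad valorem component: 77193.46 × 14.4% = 11115.86
Specific component: 944 × 2.60 = 2454.40
Import duty = 11115.86 + 2454.40 = 13570.26
Buyer bears: destination terminal 1211.13 + brokerage 403.96 + delivery 1535.16 + duty 13570.26 = 16720.51
Landed cost = invoice 77193.46 + 16720.51 = 93913.97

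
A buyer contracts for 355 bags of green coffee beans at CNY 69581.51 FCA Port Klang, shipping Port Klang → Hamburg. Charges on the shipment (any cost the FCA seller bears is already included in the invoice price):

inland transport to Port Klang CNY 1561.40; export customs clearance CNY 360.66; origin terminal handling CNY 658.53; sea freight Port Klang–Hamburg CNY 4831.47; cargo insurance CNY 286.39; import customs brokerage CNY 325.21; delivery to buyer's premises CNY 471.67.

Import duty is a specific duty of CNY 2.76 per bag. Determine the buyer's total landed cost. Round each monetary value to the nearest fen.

FCA: the seller delivers export-cleared goods to the carrier; the buyer bears costs from that point.
Already in the invoice (seller's account under FCA): inland to port, export clearance — exclude.
CIF value = FCA price + origin terminal + freight + insurance = 69581.51 + 658.53 + 4831.47 + 286.39 = 75357.90
Import duty = 355 × 2.76 = 979.80
Buyer bears: origin terminal 658.53 + freight 4831.47 + insurance 286.39 + brokerage 325.21 + delivery 471.67 + duty 979.80 = 7553.07
Landed cost = invoice 69581.51 + 7553.07 = 77134.58

Total landed cost: CNY 77134.58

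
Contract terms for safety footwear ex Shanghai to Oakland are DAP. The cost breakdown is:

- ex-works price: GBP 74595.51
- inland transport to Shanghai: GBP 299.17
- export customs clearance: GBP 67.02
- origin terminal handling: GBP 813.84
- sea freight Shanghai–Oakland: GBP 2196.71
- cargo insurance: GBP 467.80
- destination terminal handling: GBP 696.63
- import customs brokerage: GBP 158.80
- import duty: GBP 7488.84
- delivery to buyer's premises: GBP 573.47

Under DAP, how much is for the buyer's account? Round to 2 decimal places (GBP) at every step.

Buyer's account: GBP 7647.64

DAP: the seller bears all costs to the named destination except import duty and clearance.
Seller's account: goods 74595.51 + inland to port 299.17 + export clearance 67.02 + origin terminal 813.84 + freight 2196.71 + insurance 467.80 + destination terminal 696.63 + delivery 573.47 = 79710.15
Buyer's account: brokerage 158.80 + duty 7488.84 = 7647.64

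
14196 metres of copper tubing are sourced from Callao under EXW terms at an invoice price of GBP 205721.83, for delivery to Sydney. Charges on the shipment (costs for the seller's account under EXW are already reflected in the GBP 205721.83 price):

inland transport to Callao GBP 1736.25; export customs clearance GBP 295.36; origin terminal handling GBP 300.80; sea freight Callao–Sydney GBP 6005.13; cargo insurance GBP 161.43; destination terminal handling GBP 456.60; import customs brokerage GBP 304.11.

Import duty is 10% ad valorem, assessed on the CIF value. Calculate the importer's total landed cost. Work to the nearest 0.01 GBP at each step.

Total landed cost: GBP 236403.59

EXW: the seller makes goods available at their premises; the buyer bears all onward costs.
CIF value = EXW price + inland to port + export clearance + origin terminal + freight + insurance = 205721.83 + 1736.25 + 295.36 + 300.80 + 6005.13 + 161.43 = 214220.80
Import duty = 214220.80 × 10% = 21422.08
Buyer bears: inland to port 1736.25 + export clearance 295.36 + origin terminal 300.80 + freight 6005.13 + insurance 161.43 + destination terminal 456.60 + brokerage 304.11 + duty 21422.08 = 30681.76
Landed cost = invoice 205721.83 + 30681.76 = 236403.59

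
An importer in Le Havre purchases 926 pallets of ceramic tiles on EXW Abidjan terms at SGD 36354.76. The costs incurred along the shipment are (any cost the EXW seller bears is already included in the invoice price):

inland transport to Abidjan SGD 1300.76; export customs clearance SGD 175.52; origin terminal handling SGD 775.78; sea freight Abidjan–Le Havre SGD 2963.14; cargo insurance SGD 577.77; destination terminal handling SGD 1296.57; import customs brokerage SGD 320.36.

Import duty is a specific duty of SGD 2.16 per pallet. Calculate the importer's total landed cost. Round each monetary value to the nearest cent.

Total landed cost: SGD 45764.82

EXW: the seller makes goods available at their premises; the buyer bears all onward costs.
CIF value = EXW price + inland to port + export clearance + origin terminal + freight + insurance = 36354.76 + 1300.76 + 175.52 + 775.78 + 2963.14 + 577.77 = 42147.73
Import duty = 926 × 2.16 = 2000.16
Buyer bears: inland to port 1300.76 + export clearance 175.52 + origin terminal 775.78 + freight 2963.14 + insurance 577.77 + destination terminal 1296.57 + brokerage 320.36 + duty 2000.16 = 9410.06
Landed cost = invoice 36354.76 + 9410.06 = 45764.82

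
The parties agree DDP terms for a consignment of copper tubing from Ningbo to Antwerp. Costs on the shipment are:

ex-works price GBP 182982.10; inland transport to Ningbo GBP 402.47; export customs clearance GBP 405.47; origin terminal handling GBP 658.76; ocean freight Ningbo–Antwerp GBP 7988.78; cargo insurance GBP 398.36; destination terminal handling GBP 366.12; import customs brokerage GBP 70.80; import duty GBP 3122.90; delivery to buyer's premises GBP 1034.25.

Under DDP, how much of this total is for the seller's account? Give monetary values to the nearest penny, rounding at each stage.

DDP: the seller bears all costs including import duty.
Seller's account: goods 182982.10 + inland to port 402.47 + export clearance 405.47 + origin terminal 658.76 + freight 7988.78 + insurance 398.36 + destination terminal 366.12 + brokerage 70.80 + duty 3122.90 + delivery 1034.25 = 197430.01
Buyer's account: 0.00

Seller's account: GBP 197430.01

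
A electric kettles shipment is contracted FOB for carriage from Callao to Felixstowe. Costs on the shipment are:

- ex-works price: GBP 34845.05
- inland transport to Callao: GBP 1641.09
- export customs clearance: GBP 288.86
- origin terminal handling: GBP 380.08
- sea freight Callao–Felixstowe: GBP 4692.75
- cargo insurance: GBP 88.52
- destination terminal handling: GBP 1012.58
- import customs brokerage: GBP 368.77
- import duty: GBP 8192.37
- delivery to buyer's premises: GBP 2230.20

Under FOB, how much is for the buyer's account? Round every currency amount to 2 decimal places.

FOB: the seller bears costs until goods are on board at the origin port; the buyer bears freight, insurance and all costs thereafter.
Seller's account: goods 34845.05 + inland to port 1641.09 + export clearance 288.86 + origin terminal 380.08 = 37155.08
Buyer's account: freight 4692.75 + insurance 88.52 + destination terminal 1012.58 + brokerage 368.77 + duty 8192.37 + delivery 2230.20 = 16585.19

Buyer's account: GBP 16585.19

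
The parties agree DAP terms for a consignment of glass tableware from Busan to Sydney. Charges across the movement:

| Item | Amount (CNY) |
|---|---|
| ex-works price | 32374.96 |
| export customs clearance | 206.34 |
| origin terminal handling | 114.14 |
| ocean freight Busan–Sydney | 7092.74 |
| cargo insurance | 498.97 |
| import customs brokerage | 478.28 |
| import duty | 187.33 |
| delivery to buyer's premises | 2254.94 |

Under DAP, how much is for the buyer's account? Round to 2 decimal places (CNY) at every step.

DAP: the seller bears all costs to the named destination except import duty and clearance.
Seller's account: goods 32374.96 + export clearance 206.34 + origin terminal 114.14 + freight 7092.74 + insurance 498.97 + delivery 2254.94 = 42542.09
Buyer's account: brokerage 478.28 + duty 187.33 = 665.61

Buyer's account: CNY 665.61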